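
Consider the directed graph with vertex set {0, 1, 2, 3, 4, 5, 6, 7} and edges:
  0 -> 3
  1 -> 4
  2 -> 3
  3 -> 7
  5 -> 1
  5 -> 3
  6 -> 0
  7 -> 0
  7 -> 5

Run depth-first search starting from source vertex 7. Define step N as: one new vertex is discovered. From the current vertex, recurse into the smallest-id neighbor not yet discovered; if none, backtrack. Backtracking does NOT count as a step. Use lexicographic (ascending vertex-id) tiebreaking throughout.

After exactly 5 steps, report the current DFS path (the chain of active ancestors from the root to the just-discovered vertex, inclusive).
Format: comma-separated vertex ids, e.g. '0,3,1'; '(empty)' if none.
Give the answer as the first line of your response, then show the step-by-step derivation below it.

7,5,1

step 1: discover 7; path=7; order=7
step 2: discover 0; path=7>0; order=7,0
step 3: discover 3; path=7>0>3; order=7,0,3
step 4: discover 5; path=7>5; order=7,0,3,5
step 5: discover 1; path=7>5>1; order=7,0,3,5,1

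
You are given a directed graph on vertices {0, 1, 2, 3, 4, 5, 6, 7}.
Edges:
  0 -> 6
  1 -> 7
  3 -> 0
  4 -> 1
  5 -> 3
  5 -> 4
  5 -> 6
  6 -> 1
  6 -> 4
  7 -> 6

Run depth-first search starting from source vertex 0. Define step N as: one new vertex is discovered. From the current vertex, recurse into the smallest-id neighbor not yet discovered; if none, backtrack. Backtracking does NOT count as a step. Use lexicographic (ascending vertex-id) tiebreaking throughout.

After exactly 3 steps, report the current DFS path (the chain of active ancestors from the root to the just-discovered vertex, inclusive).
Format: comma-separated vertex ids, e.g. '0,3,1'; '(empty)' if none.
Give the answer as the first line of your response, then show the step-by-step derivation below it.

0,6,1

step 1: discover 0; path=0; order=0
step 2: discover 6; path=0>6; order=0,6
step 3: discover 1; path=0>6>1; order=0,6,1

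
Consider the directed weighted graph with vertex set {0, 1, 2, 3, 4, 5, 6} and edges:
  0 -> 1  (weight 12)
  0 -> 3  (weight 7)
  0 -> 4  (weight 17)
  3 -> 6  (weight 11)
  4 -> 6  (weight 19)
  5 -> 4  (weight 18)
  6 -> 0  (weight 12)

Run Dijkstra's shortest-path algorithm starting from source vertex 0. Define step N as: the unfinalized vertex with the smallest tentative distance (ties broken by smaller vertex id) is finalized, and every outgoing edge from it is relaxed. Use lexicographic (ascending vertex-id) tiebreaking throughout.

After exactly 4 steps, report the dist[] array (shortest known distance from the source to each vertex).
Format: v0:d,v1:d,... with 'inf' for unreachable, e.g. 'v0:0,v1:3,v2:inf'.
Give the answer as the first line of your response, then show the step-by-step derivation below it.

v0:0,v1:12,v2:inf,v3:7,v4:17,v5:inf,v6:18

step 1: dist = v0:0,v1:12,v2:inf,v3:7,v4:17,v5:inf,v6:inf
step 2: dist = v0:0,v1:12,v2:inf,v3:7,v4:17,v5:inf,v6:18
step 3: dist = v0:0,v1:12,v2:inf,v3:7,v4:17,v5:inf,v6:18
step 4: dist = v0:0,v1:12,v2:inf,v3:7,v4:17,v5:inf,v6:18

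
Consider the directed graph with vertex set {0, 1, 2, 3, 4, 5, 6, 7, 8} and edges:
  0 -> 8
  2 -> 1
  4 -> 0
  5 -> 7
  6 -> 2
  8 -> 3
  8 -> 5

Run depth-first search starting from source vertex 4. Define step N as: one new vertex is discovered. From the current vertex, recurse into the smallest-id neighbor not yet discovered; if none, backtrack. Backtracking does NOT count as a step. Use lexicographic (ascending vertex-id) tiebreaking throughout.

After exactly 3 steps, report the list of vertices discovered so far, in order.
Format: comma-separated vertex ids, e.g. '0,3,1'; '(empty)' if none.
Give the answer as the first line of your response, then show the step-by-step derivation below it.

4,0,8

step 1: discover 4; path=4; order=4
step 2: discover 0; path=4>0; order=4,0
step 3: discover 8; path=4>0>8; order=4,0,8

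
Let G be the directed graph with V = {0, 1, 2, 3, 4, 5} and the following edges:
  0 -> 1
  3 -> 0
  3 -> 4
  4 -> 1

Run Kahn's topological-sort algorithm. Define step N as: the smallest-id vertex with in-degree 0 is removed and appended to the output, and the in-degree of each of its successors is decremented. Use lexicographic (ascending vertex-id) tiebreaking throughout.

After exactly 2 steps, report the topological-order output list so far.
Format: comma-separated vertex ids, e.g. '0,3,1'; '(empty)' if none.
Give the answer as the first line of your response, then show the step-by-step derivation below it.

2,3

step 1: output 2; order=[2]; indeg=(1,2,0,0,1,0)
step 2: output 3; order=[2,3]; indeg=(0,2,0,0,0,0)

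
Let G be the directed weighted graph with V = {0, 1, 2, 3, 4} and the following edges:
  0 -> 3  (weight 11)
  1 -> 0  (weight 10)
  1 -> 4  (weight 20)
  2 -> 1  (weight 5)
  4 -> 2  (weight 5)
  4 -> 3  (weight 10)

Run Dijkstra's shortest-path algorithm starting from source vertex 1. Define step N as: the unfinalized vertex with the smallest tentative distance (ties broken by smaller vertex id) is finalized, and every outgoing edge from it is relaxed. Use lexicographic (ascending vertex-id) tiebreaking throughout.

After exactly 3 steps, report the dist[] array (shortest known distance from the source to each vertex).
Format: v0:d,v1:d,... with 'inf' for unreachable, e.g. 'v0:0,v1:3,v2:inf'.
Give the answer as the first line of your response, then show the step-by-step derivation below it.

v0:10,v1:0,v2:25,v3:21,v4:20

step 1: dist = v0:10,v1:0,v2:inf,v3:inf,v4:20
step 2: dist = v0:10,v1:0,v2:inf,v3:21,v4:20
step 3: dist = v0:10,v1:0,v2:25,v3:21,v4:20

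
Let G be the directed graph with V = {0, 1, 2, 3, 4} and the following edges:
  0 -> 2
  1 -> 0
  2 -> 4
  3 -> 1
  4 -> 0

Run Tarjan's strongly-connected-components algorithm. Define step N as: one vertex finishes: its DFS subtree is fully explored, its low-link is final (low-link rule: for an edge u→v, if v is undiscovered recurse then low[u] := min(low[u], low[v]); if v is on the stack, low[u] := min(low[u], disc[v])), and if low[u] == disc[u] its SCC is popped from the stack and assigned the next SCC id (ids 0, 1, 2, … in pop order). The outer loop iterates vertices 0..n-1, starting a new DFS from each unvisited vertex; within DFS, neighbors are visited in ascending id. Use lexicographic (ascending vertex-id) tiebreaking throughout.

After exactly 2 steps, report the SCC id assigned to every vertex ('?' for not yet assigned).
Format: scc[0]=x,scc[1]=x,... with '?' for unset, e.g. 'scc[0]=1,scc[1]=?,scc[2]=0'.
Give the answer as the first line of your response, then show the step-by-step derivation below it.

scc[0]=?,scc[1]=?,scc[2]=?,scc[3]=?,scc[4]=?

step 1: low=(low[0]=0,low[1]=?,low[2]=1,low[3]=?,low[4]=0); scc=(scc[0]=?,scc[1]=?,scc[2]=?,scc[3]=?,scc[4]=?)
step 2: low=(low[0]=0,low[1]=?,low[2]=0,low[3]=?,low[4]=0); scc=(scc[0]=?,scc[1]=?,scc[2]=?,scc[3]=?,scc[4]=?)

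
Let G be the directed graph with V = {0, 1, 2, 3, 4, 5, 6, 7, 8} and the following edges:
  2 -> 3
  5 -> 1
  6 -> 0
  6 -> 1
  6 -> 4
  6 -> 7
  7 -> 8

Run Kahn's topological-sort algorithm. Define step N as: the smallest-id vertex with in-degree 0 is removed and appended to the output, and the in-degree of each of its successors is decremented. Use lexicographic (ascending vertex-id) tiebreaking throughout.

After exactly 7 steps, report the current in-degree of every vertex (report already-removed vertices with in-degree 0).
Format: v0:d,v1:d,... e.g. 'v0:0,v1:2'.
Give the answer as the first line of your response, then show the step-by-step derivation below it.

v0:0,v1:0,v2:0,v3:0,v4:0,v5:0,v6:0,v7:0,v8:1

step 1: output 2; order=[2]; indeg=(1,2,0,0,1,0,0,1,1)
step 2: output 3; order=[2,3]; indeg=(1,2,0,0,1,0,0,1,1)
step 3: output 5; order=[2,3,5]; indeg=(1,1,0,0,1,0,0,1,1)
step 4: output 6; order=[2,3,5,6]; indeg=(0,0,0,0,0,0,0,0,1)
step 5: output 0; order=[2,3,5,6,0]; indeg=(0,0,0,0,0,0,0,0,1)
step 6: output 1; order=[2,3,5,6,0,1]; indeg=(0,0,0,0,0,0,0,0,1)
step 7: output 4; order=[2,3,5,6,0,1,4]; indeg=(0,0,0,0,0,0,0,0,1)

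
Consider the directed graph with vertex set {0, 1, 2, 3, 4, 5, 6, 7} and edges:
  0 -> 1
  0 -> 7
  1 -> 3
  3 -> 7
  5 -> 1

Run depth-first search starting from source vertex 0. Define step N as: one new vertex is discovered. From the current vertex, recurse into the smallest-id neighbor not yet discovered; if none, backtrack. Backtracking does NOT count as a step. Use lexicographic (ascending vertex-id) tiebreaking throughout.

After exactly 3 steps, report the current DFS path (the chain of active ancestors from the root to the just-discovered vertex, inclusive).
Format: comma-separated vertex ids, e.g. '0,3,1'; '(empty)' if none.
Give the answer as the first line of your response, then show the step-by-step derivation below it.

0,1,3

step 1: discover 0; path=0; order=0
step 2: discover 1; path=0>1; order=0,1
step 3: discover 3; path=0>1>3; order=0,1,3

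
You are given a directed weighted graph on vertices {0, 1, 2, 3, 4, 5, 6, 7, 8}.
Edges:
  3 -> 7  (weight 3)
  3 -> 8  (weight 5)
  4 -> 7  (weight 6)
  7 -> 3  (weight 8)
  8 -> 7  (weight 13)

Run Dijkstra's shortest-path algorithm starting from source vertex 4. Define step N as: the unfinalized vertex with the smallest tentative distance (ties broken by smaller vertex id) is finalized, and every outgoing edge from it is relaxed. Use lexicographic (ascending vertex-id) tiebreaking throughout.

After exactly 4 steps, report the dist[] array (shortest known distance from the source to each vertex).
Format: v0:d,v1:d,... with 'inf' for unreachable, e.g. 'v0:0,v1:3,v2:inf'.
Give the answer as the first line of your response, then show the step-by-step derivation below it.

v0:inf,v1:inf,v2:inf,v3:14,v4:0,v5:inf,v6:inf,v7:6,v8:19

step 1: dist = v0:inf,v1:inf,v2:inf,v3:inf,v4:0,v5:inf,v6:inf,v7:6,v8:inf
step 2: dist = v0:inf,v1:inf,v2:inf,v3:14,v4:0,v5:inf,v6:inf,v7:6,v8:inf
step 3: dist = v0:inf,v1:inf,v2:inf,v3:14,v4:0,v5:inf,v6:inf,v7:6,v8:19
step 4: dist = v0:inf,v1:inf,v2:inf,v3:14,v4:0,v5:inf,v6:inf,v7:6,v8:19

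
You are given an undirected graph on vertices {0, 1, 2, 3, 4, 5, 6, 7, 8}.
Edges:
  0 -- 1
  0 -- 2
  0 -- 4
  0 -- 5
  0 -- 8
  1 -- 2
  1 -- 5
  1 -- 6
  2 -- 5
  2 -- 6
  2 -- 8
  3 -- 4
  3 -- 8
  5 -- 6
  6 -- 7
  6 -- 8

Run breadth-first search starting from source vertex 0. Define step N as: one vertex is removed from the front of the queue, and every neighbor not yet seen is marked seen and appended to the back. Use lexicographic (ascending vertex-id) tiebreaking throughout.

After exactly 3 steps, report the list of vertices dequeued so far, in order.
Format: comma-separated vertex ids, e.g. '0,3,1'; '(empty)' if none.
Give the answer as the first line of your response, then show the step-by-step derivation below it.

0,1,2

step 1: dequeue 0; queue=[1,2,4,5,8]; order=0
step 2: dequeue 1; queue=[2,4,5,8,6]; order=0,1
step 3: dequeue 2; queue=[4,5,8,6]; order=0,1,2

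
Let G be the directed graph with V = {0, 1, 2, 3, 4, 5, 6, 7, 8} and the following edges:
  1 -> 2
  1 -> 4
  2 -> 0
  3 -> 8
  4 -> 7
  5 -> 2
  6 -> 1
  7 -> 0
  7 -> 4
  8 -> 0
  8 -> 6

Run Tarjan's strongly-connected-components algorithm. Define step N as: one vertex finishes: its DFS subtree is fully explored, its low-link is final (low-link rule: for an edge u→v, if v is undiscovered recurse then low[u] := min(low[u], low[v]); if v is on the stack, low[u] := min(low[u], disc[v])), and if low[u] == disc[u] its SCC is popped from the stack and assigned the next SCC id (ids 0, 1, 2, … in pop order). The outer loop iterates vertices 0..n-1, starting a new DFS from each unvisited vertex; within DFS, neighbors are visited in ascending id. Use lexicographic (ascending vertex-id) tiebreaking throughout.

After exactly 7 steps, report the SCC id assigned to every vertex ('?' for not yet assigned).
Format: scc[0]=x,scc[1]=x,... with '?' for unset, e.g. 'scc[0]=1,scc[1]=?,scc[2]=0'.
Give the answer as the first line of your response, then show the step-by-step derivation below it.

scc[0]=0,scc[1]=3,scc[2]=1,scc[3]=?,scc[4]=2,scc[5]=?,scc[6]=4,scc[7]=2,scc[8]=5

step 1: low=(low[0]=0,low[1]=?,low[2]=?,low[3]=?,low[4]=?,low[5]=?,low[6]=?,low[7]=?,low[8]=?); scc=(scc[0]=0,scc[1]=?,scc[2]=?,scc[3]=?,scc[4]=?,scc[5]=?,scc[6]=?,scc[7]=?,scc[8]=?)
step 2: low=(low[0]=0,low[1]=1,low[2]=2,low[3]=?,low[4]=?,low[5]=?,low[6]=?,low[7]=?,low[8]=?); scc=(scc[0]=0,scc[1]=?,scc[2]=1,scc[3]=?,scc[4]=?,scc[5]=?,scc[6]=?,scc[7]=?,scc[8]=?)
step 3: low=(low[0]=0,low[1]=1,low[2]=2,low[3]=?,low[4]=3,low[5]=?,low[6]=?,low[7]=3,low[8]=?); scc=(scc[0]=0,scc[1]=?,scc[2]=1,scc[3]=?,scc[4]=?,scc[5]=?,scc[6]=?,scc[7]=?,scc[8]=?)
step 4: low=(low[0]=0,low[1]=1,low[2]=2,low[3]=?,low[4]=3,low[5]=?,low[6]=?,low[7]=3,low[8]=?); scc=(scc[0]=0,scc[1]=?,scc[2]=1,scc[3]=?,scc[4]=2,scc[5]=?,scc[6]=?,scc[7]=2,scc[8]=?)
step 5: low=(low[0]=0,low[1]=1,low[2]=2,low[3]=?,low[4]=3,low[5]=?,low[6]=?,low[7]=3,low[8]=?); scc=(scc[0]=0,scc[1]=3,scc[2]=1,scc[3]=?,scc[4]=2,scc[5]=?,scc[6]=?,scc[7]=2,scc[8]=?)
step 6: low=(low[0]=0,low[1]=1,low[2]=2,low[3]=5,low[4]=3,low[5]=?,low[6]=7,low[7]=3,low[8]=6); scc=(scc[0]=0,scc[1]=3,scc[2]=1,scc[3]=?,scc[4]=2,scc[5]=?,scc[6]=4,scc[7]=2,scc[8]=?)
step 7: low=(low[0]=0,low[1]=1,low[2]=2,low[3]=5,low[4]=3,low[5]=?,low[6]=7,low[7]=3,low[8]=6); scc=(scc[0]=0,scc[1]=3,scc[2]=1,scc[3]=?,scc[4]=2,scc[5]=?,scc[6]=4,scc[7]=2,scc[8]=5)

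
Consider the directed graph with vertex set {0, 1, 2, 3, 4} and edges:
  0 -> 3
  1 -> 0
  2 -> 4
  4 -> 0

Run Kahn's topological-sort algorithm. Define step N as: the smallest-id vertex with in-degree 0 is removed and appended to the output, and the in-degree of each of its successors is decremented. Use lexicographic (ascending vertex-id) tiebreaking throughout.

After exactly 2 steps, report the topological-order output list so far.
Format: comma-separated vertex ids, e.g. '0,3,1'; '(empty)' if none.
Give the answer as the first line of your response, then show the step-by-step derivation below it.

1,2

step 1: output 1; order=[1]; indeg=(1,0,0,1,1)
step 2: output 2; order=[1,2]; indeg=(1,0,0,1,0)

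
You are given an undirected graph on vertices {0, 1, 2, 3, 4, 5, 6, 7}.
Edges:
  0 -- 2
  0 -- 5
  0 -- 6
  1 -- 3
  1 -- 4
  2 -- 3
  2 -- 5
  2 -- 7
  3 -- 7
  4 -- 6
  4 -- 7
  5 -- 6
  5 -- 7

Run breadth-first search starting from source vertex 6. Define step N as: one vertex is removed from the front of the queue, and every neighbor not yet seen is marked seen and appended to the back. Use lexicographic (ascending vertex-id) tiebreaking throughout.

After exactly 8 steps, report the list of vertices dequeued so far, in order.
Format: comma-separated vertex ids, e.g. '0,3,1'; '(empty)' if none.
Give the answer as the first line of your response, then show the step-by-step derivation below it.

6,0,4,5,2,1,7,3

step 1: dequeue 6; queue=[0,4,5]; order=6
step 2: dequeue 0; queue=[4,5,2]; order=6,0
step 3: dequeue 4; queue=[5,2,1,7]; order=6,0,4
step 4: dequeue 5; queue=[2,1,7]; order=6,0,4,5
step 5: dequeue 2; queue=[1,7,3]; order=6,0,4,5,2
step 6: dequeue 1; queue=[7,3]; order=6,0,4,5,2,1
step 7: dequeue 7; queue=[3]; order=6,0,4,5,2,1,7
step 8: dequeue 3; queue=[(empty)]; order=6,0,4,5,2,1,7,3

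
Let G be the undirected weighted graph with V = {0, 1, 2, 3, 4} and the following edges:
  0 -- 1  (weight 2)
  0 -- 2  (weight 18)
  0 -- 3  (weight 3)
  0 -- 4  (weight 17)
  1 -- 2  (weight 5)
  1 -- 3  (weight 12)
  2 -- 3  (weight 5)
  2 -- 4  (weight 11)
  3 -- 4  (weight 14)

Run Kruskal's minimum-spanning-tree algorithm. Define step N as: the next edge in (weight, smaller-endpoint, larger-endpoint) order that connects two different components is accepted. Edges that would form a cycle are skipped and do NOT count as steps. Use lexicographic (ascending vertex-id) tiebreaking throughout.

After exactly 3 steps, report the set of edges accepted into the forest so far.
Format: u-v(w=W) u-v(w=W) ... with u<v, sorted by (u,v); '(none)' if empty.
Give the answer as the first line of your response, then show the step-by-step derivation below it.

0-1(w=2) 0-3(w=3) 1-2(w=5)

step 1: add edge 0-1 (w=2); MST = {0-1(w=2)}
step 2: add edge 0-3 (w=3); MST = {0-1(w=2) 0-3(w=3)}
step 3: add edge 1-2 (w=5); MST = {0-1(w=2) 0-3(w=3) 1-2(w=5)}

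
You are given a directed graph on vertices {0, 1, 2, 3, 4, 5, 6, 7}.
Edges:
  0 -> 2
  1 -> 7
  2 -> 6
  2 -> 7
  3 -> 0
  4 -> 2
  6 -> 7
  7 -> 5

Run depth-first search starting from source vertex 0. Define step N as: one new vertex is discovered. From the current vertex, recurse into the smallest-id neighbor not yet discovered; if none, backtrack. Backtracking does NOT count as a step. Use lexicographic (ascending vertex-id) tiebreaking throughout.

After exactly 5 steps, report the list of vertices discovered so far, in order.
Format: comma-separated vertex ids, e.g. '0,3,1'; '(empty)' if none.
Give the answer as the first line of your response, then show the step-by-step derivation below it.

0,2,6,7,5

step 1: discover 0; path=0; order=0
step 2: discover 2; path=0>2; order=0,2
step 3: discover 6; path=0>2>6; order=0,2,6
step 4: discover 7; path=0>2>6>7; order=0,2,6,7
step 5: discover 5; path=0>2>6>7>5; order=0,2,6,7,5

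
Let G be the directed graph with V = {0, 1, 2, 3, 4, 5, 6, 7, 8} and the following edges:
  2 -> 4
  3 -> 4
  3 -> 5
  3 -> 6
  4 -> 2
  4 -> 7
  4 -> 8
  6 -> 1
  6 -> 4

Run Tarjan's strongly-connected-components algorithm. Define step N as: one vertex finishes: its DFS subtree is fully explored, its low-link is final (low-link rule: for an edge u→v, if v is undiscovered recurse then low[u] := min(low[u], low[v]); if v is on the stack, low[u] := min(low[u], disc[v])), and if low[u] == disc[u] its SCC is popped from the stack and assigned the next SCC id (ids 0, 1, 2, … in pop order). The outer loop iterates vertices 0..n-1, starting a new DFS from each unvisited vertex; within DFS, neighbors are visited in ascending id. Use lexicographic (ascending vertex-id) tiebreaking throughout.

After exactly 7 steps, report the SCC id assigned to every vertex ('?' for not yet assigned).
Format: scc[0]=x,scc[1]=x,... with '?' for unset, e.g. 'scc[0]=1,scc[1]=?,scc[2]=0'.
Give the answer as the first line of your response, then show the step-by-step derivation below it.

scc[0]=0,scc[1]=1,scc[2]=4,scc[3]=?,scc[4]=4,scc[5]=5,scc[6]=?,scc[7]=2,scc[8]=3

step 1: low=(low[0]=0,low[1]=?,low[2]=?,low[3]=?,low[4]=?,low[5]=?,low[6]=?,low[7]=?,low[8]=?); scc=(scc[0]=0,scc[1]=?,scc[2]=?,scc[3]=?,scc[4]=?,scc[5]=?,scc[6]=?,scc[7]=?,scc[8]=?)
step 2: low=(low[0]=0,low[1]=1,low[2]=?,low[3]=?,low[4]=?,low[5]=?,low[6]=?,low[7]=?,low[8]=?); scc=(scc[0]=0,scc[1]=1,scc[2]=?,scc[3]=?,scc[4]=?,scc[5]=?,scc[6]=?,scc[7]=?,scc[8]=?)
step 3: low=(low[0]=0,low[1]=1,low[2]=2,low[3]=?,low[4]=2,low[5]=?,low[6]=?,low[7]=4,low[8]=?); scc=(scc[0]=0,scc[1]=1,scc[2]=?,scc[3]=?,scc[4]=?,scc[5]=?,scc[6]=?,scc[7]=2,scc[8]=?)
step 4: low=(low[0]=0,low[1]=1,low[2]=2,low[3]=?,low[4]=2,low[5]=?,low[6]=?,low[7]=4,low[8]=5); scc=(scc[0]=0,scc[1]=1,scc[2]=?,scc[3]=?,scc[4]=?,scc[5]=?,scc[6]=?,scc[7]=2,scc[8]=3)
step 5: low=(low[0]=0,low[1]=1,low[2]=2,low[3]=?,low[4]=2,low[5]=?,low[6]=?,low[7]=4,low[8]=5); scc=(scc[0]=0,scc[1]=1,scc[2]=?,scc[3]=?,scc[4]=?,scc[5]=?,scc[6]=?,scc[7]=2,scc[8]=3)
step 6: low=(low[0]=0,low[1]=1,low[2]=2,low[3]=?,low[4]=2,low[5]=?,low[6]=?,low[7]=4,low[8]=5); scc=(scc[0]=0,scc[1]=1,scc[2]=4,scc[3]=?,scc[4]=4,scc[5]=?,scc[6]=?,scc[7]=2,scc[8]=3)
step 7: low=(low[0]=0,low[1]=1,low[2]=2,low[3]=6,low[4]=2,low[5]=7,low[6]=?,low[7]=4,low[8]=5); scc=(scc[0]=0,scc[1]=1,scc[2]=4,scc[3]=?,scc[4]=4,scc[5]=5,scc[6]=?,scc[7]=2,scc[8]=3)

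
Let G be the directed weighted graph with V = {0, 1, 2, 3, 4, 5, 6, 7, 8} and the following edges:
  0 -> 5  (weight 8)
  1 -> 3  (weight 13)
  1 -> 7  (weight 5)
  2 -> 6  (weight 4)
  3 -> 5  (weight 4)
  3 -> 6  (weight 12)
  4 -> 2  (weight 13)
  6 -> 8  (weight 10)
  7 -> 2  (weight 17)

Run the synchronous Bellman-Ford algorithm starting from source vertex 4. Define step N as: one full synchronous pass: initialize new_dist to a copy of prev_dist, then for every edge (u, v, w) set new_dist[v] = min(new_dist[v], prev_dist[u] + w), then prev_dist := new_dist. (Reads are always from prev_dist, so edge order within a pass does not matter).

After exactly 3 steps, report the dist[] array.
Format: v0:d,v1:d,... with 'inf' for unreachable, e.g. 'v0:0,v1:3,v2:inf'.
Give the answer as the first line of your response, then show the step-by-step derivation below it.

v0:inf,v1:inf,v2:13,v3:inf,v4:0,v5:inf,v6:17,v7:inf,v8:27

step 1: dist = v0:inf,v1:inf,v2:13,v3:inf,v4:0,v5:inf,v6:inf,v7:inf,v8:inf
step 2: dist = v0:inf,v1:inf,v2:13,v3:inf,v4:0,v5:inf,v6:17,v7:inf,v8:inf
step 3: dist = v0:inf,v1:inf,v2:13,v3:inf,v4:0,v5:inf,v6:17,v7:inf,v8:27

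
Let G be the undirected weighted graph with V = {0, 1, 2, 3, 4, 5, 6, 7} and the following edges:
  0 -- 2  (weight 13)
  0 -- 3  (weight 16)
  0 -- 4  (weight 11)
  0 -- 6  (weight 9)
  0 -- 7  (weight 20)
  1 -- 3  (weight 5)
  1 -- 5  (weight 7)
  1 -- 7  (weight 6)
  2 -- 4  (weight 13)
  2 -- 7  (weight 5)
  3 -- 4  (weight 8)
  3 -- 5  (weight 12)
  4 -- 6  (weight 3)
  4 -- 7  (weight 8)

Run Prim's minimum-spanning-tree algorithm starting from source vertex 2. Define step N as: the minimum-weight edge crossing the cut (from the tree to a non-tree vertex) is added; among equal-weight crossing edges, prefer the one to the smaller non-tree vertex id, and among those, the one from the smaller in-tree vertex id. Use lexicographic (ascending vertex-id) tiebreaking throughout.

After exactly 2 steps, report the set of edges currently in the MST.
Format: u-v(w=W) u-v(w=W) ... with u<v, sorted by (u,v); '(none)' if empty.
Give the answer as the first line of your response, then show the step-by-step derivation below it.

1-7(w=6) 2-7(w=5)

step 1: add edge 2-7 (w=5); MST = {2-7(w=5)}
step 2: add edge 1-7 (w=6); MST = {1-7(w=6) 2-7(w=5)}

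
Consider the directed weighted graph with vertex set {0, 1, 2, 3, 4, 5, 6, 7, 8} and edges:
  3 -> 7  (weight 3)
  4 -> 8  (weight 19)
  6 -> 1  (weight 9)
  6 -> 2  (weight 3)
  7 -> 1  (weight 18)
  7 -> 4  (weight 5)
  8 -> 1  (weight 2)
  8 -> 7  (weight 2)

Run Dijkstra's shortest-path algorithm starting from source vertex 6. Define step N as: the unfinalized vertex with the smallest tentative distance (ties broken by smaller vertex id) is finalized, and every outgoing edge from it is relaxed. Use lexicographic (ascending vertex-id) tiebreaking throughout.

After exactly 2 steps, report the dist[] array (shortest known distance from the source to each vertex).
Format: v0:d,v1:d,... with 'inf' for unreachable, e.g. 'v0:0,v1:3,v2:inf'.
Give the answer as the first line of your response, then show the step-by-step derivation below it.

v0:inf,v1:9,v2:3,v3:inf,v4:inf,v5:inf,v6:0,v7:inf,v8:inf

step 1: dist = v0:inf,v1:9,v2:3,v3:inf,v4:inf,v5:inf,v6:0,v7:inf,v8:inf
step 2: dist = v0:inf,v1:9,v2:3,v3:inf,v4:inf,v5:inf,v6:0,v7:inf,v8:inf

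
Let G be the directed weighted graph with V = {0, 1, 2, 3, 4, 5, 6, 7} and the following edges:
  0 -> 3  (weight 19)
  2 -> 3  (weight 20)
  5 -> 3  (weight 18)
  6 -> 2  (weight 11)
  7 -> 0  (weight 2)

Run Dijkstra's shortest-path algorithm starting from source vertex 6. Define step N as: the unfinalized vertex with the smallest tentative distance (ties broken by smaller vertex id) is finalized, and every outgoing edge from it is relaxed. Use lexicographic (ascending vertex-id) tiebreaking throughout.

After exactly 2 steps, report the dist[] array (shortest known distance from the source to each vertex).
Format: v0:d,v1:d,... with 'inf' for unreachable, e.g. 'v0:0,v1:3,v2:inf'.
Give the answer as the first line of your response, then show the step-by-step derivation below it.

v0:inf,v1:inf,v2:11,v3:31,v4:inf,v5:inf,v6:0,v7:inf

step 1: dist = v0:inf,v1:inf,v2:11,v3:inf,v4:inf,v5:inf,v6:0,v7:inf
step 2: dist = v0:inf,v1:inf,v2:11,v3:31,v4:inf,v5:inf,v6:0,v7:inf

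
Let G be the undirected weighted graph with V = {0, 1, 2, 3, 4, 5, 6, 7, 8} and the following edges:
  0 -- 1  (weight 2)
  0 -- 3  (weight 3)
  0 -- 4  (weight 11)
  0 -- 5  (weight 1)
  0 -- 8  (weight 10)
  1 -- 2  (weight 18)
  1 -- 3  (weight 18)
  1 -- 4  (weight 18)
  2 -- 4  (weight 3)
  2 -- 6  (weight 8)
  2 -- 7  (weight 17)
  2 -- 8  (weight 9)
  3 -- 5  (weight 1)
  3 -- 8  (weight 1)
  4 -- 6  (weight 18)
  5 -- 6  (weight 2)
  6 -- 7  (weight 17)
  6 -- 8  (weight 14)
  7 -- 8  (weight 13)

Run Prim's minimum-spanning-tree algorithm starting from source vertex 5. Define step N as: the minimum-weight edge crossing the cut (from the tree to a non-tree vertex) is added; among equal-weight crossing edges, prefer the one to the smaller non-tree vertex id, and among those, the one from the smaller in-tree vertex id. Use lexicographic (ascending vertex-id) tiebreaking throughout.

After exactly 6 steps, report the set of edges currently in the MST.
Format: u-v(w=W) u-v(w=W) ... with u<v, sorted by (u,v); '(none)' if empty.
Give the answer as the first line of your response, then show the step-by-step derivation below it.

0-1(w=2) 0-5(w=1) 2-6(w=8) 3-5(w=1) 3-8(w=1) 5-6(w=2)

step 1: add edge 0-5 (w=1); MST = {0-5(w=1)}
step 2: add edge 3-5 (w=1); MST = {0-5(w=1) 3-5(w=1)}
step 3: add edge 3-8 (w=1); MST = {0-5(w=1) 3-5(w=1) 3-8(w=1)}
step 4: add edge 0-1 (w=2); MST = {0-1(w=2) 0-5(w=1) 3-5(w=1) 3-8(w=1)}
step 5: add edge 5-6 (w=2); MST = {0-1(w=2) 0-5(w=1) 3-5(w=1) 3-8(w=1) 5-6(w=2)}
step 6: add edge 2-6 (w=8); MST = {0-1(w=2) 0-5(w=1) 2-6(w=8) 3-5(w=1) 3-8(w=1) 5-6(w=2)}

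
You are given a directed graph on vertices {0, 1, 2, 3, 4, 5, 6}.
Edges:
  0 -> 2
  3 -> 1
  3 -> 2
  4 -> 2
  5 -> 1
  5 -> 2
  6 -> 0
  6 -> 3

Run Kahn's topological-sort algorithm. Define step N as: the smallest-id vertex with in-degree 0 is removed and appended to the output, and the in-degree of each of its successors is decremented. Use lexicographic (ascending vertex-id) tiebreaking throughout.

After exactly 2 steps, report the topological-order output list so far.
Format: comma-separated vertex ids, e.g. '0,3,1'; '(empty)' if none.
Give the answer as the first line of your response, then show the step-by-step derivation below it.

4,5

step 1: output 4; order=[4]; indeg=(1,2,3,1,0,0,0)
step 2: output 5; order=[4,5]; indeg=(1,1,2,1,0,0,0)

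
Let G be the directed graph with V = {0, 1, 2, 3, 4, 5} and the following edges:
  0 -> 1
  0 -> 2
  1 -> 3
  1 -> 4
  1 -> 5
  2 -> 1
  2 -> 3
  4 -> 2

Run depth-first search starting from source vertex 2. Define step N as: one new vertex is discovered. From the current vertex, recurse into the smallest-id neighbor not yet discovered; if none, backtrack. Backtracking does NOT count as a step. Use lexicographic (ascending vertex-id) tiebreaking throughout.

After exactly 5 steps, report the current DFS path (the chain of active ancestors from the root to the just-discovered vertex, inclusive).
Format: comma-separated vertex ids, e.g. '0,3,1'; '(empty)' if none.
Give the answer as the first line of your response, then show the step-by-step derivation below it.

2,1,5

step 1: discover 2; path=2; order=2
step 2: discover 1; path=2>1; order=2,1
step 3: discover 3; path=2>1>3; order=2,1,3
step 4: discover 4; path=2>1>4; order=2,1,3,4
step 5: discover 5; path=2>1>5; order=2,1,3,4,5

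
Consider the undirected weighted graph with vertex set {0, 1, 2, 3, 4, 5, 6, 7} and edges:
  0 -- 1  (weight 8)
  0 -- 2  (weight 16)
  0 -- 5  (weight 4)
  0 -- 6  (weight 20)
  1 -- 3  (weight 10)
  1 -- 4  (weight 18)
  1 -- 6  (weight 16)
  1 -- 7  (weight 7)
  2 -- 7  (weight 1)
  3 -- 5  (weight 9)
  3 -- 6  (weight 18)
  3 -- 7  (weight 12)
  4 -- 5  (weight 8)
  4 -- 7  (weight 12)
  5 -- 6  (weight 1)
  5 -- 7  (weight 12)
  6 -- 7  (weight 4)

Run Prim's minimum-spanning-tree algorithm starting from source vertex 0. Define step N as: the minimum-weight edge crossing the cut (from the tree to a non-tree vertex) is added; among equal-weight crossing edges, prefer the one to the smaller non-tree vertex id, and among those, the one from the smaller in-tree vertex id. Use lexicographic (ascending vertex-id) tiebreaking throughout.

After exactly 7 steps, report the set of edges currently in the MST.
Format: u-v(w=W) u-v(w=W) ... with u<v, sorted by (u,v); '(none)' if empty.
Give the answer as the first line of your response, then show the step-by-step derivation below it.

0-5(w=4) 1-7(w=7) 2-7(w=1) 3-5(w=9) 4-5(w=8) 5-6(w=1) 6-7(w=4)

step 1: add edge 0-5 (w=4); MST = {0-5(w=4)}
step 2: add edge 5-6 (w=1); MST = {0-5(w=4) 5-6(w=1)}
step 3: add edge 6-7 (w=4); MST = {0-5(w=4) 5-6(w=1) 6-7(w=4)}
step 4: add edge 2-7 (w=1); MST = {0-5(w=4) 2-7(w=1) 5-6(w=1) 6-7(w=4)}
step 5: add edge 1-7 (w=7); MST = {0-5(w=4) 1-7(w=7) 2-7(w=1) 5-6(w=1) 6-7(w=4)}
step 6: add edge 4-5 (w=8); MST = {0-5(w=4) 1-7(w=7) 2-7(w=1) 4-5(w=8) 5-6(w=1) 6-7(w=4)}
step 7: add edge 3-5 (w=9); MST = {0-5(w=4) 1-7(w=7) 2-7(w=1) 3-5(w=9) 4-5(w=8) 5-6(w=1) 6-7(w=4)}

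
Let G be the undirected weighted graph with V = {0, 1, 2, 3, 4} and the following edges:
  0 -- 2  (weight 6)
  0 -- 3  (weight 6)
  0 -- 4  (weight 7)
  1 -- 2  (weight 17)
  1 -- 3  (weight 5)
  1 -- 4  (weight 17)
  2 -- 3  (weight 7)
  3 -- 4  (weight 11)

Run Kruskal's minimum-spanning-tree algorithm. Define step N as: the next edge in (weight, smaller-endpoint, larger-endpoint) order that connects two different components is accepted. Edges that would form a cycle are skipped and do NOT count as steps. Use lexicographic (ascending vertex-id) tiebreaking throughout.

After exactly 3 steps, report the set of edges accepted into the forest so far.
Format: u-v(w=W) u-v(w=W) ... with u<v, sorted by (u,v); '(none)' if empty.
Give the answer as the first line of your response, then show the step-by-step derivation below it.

0-2(w=6) 0-3(w=6) 1-3(w=5)

step 1: add edge 1-3 (w=5); MST = {1-3(w=5)}
step 2: add edge 0-2 (w=6); MST = {0-2(w=6) 1-3(w=5)}
step 3: add edge 0-3 (w=6); MST = {0-2(w=6) 0-3(w=6) 1-3(w=5)}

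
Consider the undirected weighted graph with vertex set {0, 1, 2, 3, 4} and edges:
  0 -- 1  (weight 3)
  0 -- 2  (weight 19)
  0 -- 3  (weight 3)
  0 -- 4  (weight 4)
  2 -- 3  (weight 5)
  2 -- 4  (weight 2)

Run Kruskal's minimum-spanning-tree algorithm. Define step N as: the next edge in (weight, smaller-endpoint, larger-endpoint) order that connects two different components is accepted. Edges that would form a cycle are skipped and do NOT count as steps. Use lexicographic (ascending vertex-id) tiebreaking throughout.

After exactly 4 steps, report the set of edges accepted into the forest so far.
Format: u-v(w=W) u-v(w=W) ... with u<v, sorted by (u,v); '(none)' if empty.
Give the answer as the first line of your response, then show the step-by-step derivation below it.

0-1(w=3) 0-3(w=3) 0-4(w=4) 2-4(w=2)

step 1: add edge 2-4 (w=2); MST = {2-4(w=2)}
step 2: add edge 0-1 (w=3); MST = {0-1(w=3) 2-4(w=2)}
step 3: add edge 0-3 (w=3); MST = {0-1(w=3) 0-3(w=3) 2-4(w=2)}
step 4: add edge 0-4 (w=4); MST = {0-1(w=3) 0-3(w=3) 0-4(w=4) 2-4(w=2)}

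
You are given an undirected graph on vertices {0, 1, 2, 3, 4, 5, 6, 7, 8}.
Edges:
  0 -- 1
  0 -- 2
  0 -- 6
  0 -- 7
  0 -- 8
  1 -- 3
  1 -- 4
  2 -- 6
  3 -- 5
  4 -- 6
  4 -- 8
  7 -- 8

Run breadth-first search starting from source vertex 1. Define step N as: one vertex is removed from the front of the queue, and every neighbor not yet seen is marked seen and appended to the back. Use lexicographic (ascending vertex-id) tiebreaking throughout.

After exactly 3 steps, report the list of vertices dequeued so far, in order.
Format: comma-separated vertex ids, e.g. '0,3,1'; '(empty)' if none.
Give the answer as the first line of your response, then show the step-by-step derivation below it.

1,0,3

step 1: dequeue 1; queue=[0,3,4]; order=1
step 2: dequeue 0; queue=[3,4,2,6,7,8]; order=1,0
step 3: dequeue 3; queue=[4,2,6,7,8,5]; order=1,0,3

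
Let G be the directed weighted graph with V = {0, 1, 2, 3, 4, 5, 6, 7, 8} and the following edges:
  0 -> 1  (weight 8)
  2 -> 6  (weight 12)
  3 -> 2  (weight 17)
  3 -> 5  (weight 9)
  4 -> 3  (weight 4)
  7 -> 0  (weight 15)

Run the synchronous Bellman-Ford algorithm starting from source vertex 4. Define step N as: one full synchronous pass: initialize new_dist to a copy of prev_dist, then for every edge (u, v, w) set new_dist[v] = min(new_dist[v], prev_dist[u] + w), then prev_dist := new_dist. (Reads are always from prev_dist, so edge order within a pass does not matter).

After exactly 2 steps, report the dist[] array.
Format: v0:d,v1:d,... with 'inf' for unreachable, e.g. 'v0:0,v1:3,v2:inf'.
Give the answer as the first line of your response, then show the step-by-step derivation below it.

v0:inf,v1:inf,v2:21,v3:4,v4:0,v5:13,v6:inf,v7:inf,v8:inf

step 1: dist = v0:inf,v1:inf,v2:inf,v3:4,v4:0,v5:inf,v6:inf,v7:inf,v8:inf
step 2: dist = v0:inf,v1:inf,v2:21,v3:4,v4:0,v5:13,v6:inf,v7:inf,v8:inf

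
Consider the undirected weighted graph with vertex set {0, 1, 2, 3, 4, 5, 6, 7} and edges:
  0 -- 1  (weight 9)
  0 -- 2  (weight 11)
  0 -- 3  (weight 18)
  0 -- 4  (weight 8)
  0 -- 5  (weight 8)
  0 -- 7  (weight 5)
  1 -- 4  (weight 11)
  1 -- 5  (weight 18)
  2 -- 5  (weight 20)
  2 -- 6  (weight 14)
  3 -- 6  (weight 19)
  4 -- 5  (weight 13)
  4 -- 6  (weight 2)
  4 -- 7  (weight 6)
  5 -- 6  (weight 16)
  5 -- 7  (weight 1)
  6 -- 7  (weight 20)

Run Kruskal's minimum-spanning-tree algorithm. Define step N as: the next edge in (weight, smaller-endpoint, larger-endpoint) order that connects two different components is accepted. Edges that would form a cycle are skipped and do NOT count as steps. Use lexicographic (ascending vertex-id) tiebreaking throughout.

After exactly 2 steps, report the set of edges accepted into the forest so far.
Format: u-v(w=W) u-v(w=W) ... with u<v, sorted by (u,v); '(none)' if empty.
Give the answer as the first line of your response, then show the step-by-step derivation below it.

4-6(w=2) 5-7(w=1)

step 1: add edge 5-7 (w=1); MST = {5-7(w=1)}
step 2: add edge 4-6 (w=2); MST = {4-6(w=2) 5-7(w=1)}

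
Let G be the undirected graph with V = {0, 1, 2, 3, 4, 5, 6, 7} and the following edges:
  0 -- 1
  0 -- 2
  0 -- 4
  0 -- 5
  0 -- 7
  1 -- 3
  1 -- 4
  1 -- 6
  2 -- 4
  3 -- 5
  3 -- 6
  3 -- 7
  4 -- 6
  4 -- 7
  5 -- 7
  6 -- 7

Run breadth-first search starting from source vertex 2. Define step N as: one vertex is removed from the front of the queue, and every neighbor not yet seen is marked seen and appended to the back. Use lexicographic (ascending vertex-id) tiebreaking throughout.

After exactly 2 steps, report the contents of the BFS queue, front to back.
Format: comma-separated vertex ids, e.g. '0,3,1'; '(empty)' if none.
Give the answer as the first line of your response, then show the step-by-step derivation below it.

4,1,5,7

step 1: dequeue 2; queue=[0,4]; order=2
step 2: dequeue 0; queue=[4,1,5,7]; order=2,0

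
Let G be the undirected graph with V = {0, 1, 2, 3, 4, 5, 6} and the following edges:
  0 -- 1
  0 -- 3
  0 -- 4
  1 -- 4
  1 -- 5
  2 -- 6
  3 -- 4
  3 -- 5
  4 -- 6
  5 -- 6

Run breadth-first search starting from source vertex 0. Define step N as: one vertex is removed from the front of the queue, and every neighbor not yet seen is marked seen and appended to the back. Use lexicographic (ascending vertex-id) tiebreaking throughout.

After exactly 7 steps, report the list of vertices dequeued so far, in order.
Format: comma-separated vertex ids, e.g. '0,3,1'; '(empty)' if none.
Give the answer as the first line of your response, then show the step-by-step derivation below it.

0,1,3,4,5,6,2

step 1: dequeue 0; queue=[1,3,4]; order=0
step 2: dequeue 1; queue=[3,4,5]; order=0,1
step 3: dequeue 3; queue=[4,5]; order=0,1,3
step 4: dequeue 4; queue=[5,6]; order=0,1,3,4
step 5: dequeue 5; queue=[6]; order=0,1,3,4,5
step 6: dequeue 6; queue=[2]; order=0,1,3,4,5,6
step 7: dequeue 2; queue=[(empty)]; order=0,1,3,4,5,6,2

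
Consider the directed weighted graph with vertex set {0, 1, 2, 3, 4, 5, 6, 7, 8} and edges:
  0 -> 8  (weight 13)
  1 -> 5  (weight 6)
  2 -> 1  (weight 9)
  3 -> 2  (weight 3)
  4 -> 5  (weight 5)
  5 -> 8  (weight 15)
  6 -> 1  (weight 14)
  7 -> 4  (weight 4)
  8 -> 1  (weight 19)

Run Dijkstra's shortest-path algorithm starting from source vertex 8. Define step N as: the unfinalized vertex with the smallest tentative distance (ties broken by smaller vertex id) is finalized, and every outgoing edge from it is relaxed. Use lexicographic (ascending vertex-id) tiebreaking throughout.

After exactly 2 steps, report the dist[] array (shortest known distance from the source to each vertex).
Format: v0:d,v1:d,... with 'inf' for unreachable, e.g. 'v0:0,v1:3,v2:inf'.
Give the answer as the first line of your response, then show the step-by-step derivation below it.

v0:inf,v1:19,v2:inf,v3:inf,v4:inf,v5:25,v6:inf,v7:inf,v8:0

step 1: dist = v0:inf,v1:19,v2:inf,v3:inf,v4:inf,v5:inf,v6:inf,v7:inf,v8:0
step 2: dist = v0:inf,v1:19,v2:inf,v3:inf,v4:inf,v5:25,v6:inf,v7:inf,v8:0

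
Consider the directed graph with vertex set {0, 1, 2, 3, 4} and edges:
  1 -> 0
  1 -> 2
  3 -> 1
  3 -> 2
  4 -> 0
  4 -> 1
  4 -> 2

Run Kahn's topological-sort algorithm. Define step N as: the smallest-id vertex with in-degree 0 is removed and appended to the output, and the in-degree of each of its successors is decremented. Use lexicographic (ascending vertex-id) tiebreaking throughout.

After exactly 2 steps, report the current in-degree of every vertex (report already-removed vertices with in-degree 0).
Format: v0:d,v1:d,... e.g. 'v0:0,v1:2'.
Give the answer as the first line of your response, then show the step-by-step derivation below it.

v0:1,v1:0,v2:1,v3:0,v4:0

step 1: output 3; order=[3]; indeg=(2,1,2,0,0)
step 2: output 4; order=[3,4]; indeg=(1,0,1,0,0)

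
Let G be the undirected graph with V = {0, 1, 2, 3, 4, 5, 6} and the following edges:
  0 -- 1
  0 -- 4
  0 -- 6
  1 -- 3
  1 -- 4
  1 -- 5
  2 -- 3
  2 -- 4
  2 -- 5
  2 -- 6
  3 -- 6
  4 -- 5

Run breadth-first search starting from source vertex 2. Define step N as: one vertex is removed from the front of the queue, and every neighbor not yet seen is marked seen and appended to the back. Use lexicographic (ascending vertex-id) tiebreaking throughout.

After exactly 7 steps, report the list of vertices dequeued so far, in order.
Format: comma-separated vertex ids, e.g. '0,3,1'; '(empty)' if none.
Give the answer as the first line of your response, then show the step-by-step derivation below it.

2,3,4,5,6,1,0

step 1: dequeue 2; queue=[3,4,5,6]; order=2
step 2: dequeue 3; queue=[4,5,6,1]; order=2,3
step 3: dequeue 4; queue=[5,6,1,0]; order=2,3,4
step 4: dequeue 5; queue=[6,1,0]; order=2,3,4,5
step 5: dequeue 6; queue=[1,0]; order=2,3,4,5,6
step 6: dequeue 1; queue=[0]; order=2,3,4,5,6,1
step 7: dequeue 0; queue=[(empty)]; order=2,3,4,5,6,1,0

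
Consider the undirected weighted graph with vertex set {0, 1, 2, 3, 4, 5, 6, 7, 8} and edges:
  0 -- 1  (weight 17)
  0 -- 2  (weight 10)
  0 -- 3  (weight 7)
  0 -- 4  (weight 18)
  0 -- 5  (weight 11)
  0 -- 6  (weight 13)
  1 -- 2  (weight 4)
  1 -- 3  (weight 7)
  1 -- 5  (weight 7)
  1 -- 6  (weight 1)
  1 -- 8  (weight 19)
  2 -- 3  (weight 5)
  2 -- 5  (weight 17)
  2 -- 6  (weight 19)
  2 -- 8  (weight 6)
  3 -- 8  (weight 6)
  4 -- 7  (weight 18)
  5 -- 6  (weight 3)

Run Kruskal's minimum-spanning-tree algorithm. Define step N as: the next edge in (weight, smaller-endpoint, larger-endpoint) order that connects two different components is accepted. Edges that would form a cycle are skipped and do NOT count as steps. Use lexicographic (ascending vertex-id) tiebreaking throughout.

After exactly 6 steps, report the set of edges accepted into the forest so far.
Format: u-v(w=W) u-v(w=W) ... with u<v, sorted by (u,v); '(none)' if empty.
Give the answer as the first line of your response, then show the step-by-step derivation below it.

0-3(w=7) 1-2(w=4) 1-6(w=1) 2-3(w=5) 2-8(w=6) 5-6(w=3)

step 1: add edge 1-6 (w=1); MST = {1-6(w=1)}
step 2: add edge 5-6 (w=3); MST = {1-6(w=1) 5-6(w=3)}
step 3: add edge 1-2 (w=4); MST = {1-2(w=4) 1-6(w=1) 5-6(w=3)}
step 4: add edge 2-3 (w=5); MST = {1-2(w=4) 1-6(w=1) 2-3(w=5) 5-6(w=3)}
step 5: add edge 2-8 (w=6); MST = {1-2(w=4) 1-6(w=1) 2-3(w=5) 2-8(w=6) 5-6(w=3)}
step 6: add edge 0-3 (w=7); MST = {0-3(w=7) 1-2(w=4) 1-6(w=1) 2-3(w=5) 2-8(w=6) 5-6(w=3)}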